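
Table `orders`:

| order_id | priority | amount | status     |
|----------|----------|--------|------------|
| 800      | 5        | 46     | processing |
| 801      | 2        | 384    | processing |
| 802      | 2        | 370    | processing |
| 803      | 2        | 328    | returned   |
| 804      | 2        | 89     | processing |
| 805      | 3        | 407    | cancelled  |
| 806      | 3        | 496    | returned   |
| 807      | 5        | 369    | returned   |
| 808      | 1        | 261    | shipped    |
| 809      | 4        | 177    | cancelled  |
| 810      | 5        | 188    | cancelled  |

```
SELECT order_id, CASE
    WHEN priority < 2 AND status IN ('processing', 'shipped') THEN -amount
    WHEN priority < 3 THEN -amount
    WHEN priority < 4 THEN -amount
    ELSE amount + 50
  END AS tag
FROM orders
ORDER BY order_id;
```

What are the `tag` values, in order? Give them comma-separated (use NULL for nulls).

96, -384, -370, -328, -89, -407, -496, 419, -261, 227, 238

order_id=800: ELSE → 96
order_id=801: priority < 3 → -384
order_id=802: priority < 3 → -370
order_id=803: priority < 3 → -328
order_id=804: priority < 3 → -89
order_id=805: priority < 4 → -407
order_id=806: priority < 4 → -496
order_id=807: ELSE → 419
order_id=808: priority < 2 AND status IN ('processing', 'shipped') → -261
order_id=809: ELSE → 227
order_id=810: ELSE → 238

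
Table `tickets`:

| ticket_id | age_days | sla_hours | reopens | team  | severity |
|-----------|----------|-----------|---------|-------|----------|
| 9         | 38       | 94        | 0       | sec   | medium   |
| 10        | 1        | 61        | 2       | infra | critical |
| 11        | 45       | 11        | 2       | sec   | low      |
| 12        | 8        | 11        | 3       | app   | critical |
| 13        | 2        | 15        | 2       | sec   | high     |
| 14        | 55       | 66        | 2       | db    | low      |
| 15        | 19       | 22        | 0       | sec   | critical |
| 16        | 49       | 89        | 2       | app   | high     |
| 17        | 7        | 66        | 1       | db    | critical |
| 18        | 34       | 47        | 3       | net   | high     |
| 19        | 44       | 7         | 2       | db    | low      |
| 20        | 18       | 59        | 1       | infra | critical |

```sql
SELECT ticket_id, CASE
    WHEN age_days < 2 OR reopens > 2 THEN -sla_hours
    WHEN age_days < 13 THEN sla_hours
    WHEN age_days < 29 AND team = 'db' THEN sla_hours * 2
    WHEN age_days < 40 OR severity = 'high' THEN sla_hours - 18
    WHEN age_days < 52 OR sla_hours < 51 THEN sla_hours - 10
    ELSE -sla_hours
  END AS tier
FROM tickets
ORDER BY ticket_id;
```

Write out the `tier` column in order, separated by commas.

76, -61, 1, -11, 15, -66, 4, 71, 66, -47, -3, 41

ticket_id=9: age_days < 40 OR severity = 'high' → 76
ticket_id=10: age_days < 2 OR reopens > 2 → -61
ticket_id=11: age_days < 52 OR sla_hours < 51 → 1
ticket_id=12: age_days < 2 OR reopens > 2 → -11
ticket_id=13: age_days < 13 → 15
ticket_id=14: ELSE → -66
ticket_id=15: age_days < 40 OR severity = 'high' → 4
ticket_id=16: age_days < 40 OR severity = 'high' → 71
ticket_id=17: age_days < 13 → 66
ticket_id=18: age_days < 2 OR reopens > 2 → -47
ticket_id=19: age_days < 52 OR sla_hours < 51 → -3
ticket_id=20: age_days < 40 OR severity = 'high' → 41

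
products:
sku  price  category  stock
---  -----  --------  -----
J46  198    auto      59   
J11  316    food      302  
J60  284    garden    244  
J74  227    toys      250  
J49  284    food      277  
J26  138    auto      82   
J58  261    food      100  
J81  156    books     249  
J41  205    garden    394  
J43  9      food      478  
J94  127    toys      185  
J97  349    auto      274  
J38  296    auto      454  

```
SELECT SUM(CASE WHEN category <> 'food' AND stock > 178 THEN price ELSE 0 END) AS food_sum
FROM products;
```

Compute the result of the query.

1644

sku=J46: ✗
sku=J11: ✗
sku=J60: ✓ → 284
sku=J74: ✓ → 227
sku=J49: ✗
sku=J26: ✗
sku=J58: ✗
sku=J81: ✓ → 156
sku=J41: ✓ → 205
sku=J43: ✗
sku=J94: ✓ → 127
sku=J97: ✓ → 349
sku=J38: ✓ → 296
food_sum = 284 + 227 + 156 + 205 + 127 + 349 + 296 = 1644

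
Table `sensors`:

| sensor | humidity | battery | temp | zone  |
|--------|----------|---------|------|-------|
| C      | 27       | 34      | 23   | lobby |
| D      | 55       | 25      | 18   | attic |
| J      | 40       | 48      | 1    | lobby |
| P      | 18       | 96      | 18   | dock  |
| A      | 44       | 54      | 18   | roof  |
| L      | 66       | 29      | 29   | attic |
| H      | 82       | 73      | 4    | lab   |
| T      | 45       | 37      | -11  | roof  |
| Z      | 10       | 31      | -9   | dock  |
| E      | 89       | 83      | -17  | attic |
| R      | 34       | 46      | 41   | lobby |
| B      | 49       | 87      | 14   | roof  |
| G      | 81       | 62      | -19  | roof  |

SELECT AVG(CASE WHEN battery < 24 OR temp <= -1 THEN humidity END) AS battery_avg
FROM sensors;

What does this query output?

56.25

sensor=C: ✗
sensor=D: ✗
sensor=J: ✗
sensor=P: ✗
sensor=A: ✗
sensor=L: ✗
sensor=H: ✗
sensor=T: ✓ → 45
sensor=Z: ✓ → 10
sensor=E: ✓ → 89
sensor=R: ✗
sensor=B: ✗
sensor=G: ✓ → 81
battery_avg = (45 + 10 + 89 + 81) / 4 = 56.25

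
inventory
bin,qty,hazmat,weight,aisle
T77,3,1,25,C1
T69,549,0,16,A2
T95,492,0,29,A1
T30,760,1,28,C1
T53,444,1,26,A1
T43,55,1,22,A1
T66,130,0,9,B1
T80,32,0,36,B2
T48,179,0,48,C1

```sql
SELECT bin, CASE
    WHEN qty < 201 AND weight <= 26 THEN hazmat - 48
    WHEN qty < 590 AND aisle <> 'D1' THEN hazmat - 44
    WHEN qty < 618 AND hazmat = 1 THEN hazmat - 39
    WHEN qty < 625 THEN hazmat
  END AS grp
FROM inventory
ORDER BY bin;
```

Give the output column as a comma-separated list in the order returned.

NULL, -47, -44, -43, -48, -44, -47, -44, -44

bin=T30: (no match → NULL) → NULL
bin=T43: qty < 201 AND weight <= 26 → -47
bin=T48: qty < 590 AND aisle <> 'D1' → -44
bin=T53: qty < 590 AND aisle <> 'D1' → -43
bin=T66: qty < 201 AND weight <= 26 → -48
bin=T69: qty < 590 AND aisle <> 'D1' → -44
bin=T77: qty < 201 AND weight <= 26 → -47
bin=T80: qty < 590 AND aisle <> 'D1' → -44
bin=T95: qty < 590 AND aisle <> 'D1' → -44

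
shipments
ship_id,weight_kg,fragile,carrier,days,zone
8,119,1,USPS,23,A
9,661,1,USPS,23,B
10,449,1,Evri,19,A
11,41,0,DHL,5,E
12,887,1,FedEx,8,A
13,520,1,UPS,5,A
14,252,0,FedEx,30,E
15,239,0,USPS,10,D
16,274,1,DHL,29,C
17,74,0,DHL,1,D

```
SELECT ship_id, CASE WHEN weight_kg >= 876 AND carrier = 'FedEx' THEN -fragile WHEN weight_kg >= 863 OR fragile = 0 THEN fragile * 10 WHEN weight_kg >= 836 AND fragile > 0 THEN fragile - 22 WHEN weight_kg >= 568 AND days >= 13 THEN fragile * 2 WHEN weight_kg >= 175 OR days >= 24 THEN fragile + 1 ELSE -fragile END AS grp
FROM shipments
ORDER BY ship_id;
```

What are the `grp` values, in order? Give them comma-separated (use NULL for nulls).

-1, 2, 2, 0, -1, 2, 0, 0, 2, 0

ship_id=8: ELSE → -1
ship_id=9: weight_kg >= 568 AND days >= 13 → 2
ship_id=10: weight_kg >= 175 OR days >= 24 → 2
ship_id=11: weight_kg >= 863 OR fragile = 0 → 0
ship_id=12: weight_kg >= 876 AND carrier = 'FedEx' → -1
ship_id=13: weight_kg >= 175 OR days >= 24 → 2
ship_id=14: weight_kg >= 863 OR fragile = 0 → 0
ship_id=15: weight_kg >= 863 OR fragile = 0 → 0
ship_id=16: weight_kg >= 175 OR days >= 24 → 2
ship_id=17: weight_kg >= 863 OR fragile = 0 → 0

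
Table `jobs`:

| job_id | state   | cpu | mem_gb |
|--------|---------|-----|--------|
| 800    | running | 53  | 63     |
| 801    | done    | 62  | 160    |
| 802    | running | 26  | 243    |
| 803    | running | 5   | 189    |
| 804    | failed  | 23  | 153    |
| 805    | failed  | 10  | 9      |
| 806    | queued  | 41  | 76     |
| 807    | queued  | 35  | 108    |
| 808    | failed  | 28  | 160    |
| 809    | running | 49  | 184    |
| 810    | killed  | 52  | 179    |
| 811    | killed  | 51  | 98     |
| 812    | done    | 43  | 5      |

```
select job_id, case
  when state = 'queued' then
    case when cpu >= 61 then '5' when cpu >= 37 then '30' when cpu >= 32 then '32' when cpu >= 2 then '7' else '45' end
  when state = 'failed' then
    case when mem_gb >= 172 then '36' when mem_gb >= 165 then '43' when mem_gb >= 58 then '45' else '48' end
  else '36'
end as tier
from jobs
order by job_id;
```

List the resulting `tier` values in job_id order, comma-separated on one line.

job_id=800: state='running' → outer ELSE → 36
job_id=801: state='done' → outer ELSE → 36
job_id=802: state='running' → outer ELSE → 36
job_id=803: state='running' → outer ELSE → 36
job_id=804: state='failed' → inner[mem_gb >= 58] → 45
job_id=805: state='failed' → inner[ELSE] → 48
job_id=806: state='queued' → inner[cpu >= 37] → 30
job_id=807: state='queued' → inner[cpu >= 32] → 32
job_id=808: state='failed' → inner[mem_gb >= 58] → 45
job_id=809: state='running' → outer ELSE → 36
job_id=810: state='killed' → outer ELSE → 36
job_id=811: state='killed' → outer ELSE → 36
job_id=812: state='done' → outer ELSE → 36

36, 36, 36, 36, 45, 48, 30, 32, 45, 36, 36, 36, 36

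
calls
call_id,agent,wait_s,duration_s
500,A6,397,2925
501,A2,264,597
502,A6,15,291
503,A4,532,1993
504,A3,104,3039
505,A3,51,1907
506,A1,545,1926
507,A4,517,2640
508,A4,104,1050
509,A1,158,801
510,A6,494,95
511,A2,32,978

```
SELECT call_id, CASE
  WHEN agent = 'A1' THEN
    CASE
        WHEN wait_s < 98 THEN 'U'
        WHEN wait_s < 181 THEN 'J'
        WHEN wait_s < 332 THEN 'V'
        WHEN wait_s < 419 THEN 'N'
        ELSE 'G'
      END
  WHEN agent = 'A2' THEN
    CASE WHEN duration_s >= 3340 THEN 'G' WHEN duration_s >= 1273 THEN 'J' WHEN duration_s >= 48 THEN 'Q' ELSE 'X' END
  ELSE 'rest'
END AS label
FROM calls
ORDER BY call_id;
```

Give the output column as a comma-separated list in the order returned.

rest, Q, rest, rest, rest, rest, G, rest, rest, J, rest, Q

call_id=500: agent='A6' → outer ELSE → rest
call_id=501: agent='A2' → inner[duration_s >= 48] → Q
call_id=502: agent='A6' → outer ELSE → rest
call_id=503: agent='A4' → outer ELSE → rest
call_id=504: agent='A3' → outer ELSE → rest
call_id=505: agent='A3' → outer ELSE → rest
call_id=506: agent='A1' → inner[ELSE] → G
call_id=507: agent='A4' → outer ELSE → rest
call_id=508: agent='A4' → outer ELSE → rest
call_id=509: agent='A1' → inner[wait_s < 181] → J
call_id=510: agent='A6' → outer ELSE → rest
call_id=511: agent='A2' → inner[duration_s >= 48] → Q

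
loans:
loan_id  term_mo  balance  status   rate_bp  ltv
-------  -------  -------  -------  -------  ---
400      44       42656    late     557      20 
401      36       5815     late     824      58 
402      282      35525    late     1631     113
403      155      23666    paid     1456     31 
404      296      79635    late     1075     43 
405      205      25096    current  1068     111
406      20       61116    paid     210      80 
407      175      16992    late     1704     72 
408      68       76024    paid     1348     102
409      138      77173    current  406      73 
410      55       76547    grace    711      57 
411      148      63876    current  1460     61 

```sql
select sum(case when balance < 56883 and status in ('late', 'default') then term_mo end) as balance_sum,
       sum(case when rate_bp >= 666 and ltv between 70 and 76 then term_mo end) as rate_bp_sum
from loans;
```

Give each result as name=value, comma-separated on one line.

balance_sum=537, rate_bp_sum=175

[balance_sum: balance < 56883 and status in ('late', 'default')]
loan_id=400: ✓ → 44
loan_id=401: ✓ → 36
loan_id=402: ✓ → 282
loan_id=403: ✗
loan_id=404: ✗
loan_id=405: ✗
loan_id=406: ✗
loan_id=407: ✓ → 175
loan_id=408: ✗
loan_id=409: ✗
loan_id=410: ✗
loan_id=411: ✗
balance_sum = 44 + 36 + 282 + 175 = 537
—
[rate_bp_sum: rate_bp >= 666 and ltv between 70 and 76]
loan_id=400: ✗
loan_id=401: ✗
loan_id=402: ✗
loan_id=403: ✗
loan_id=404: ✗
loan_id=405: ✗
loan_id=406: ✗
loan_id=407: ✓ → 175
loan_id=408: ✗
loan_id=409: ✗
loan_id=410: ✗
loan_id=411: ✗
rate_bp_sum = 175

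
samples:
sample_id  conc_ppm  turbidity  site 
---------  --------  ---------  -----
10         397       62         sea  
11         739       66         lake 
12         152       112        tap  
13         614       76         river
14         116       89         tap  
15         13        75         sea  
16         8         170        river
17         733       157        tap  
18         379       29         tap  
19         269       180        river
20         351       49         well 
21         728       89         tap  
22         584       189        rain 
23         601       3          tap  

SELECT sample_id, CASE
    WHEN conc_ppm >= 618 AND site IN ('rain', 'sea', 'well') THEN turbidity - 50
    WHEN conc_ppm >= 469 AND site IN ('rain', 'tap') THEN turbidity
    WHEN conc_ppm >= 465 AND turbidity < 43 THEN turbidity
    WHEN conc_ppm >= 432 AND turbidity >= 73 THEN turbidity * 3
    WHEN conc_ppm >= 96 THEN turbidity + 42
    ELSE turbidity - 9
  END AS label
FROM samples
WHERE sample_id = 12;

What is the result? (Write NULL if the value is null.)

154

sample_id = 12: conc_ppm=152, turbidity=112, site=tap.
conc_ppm >= 618 AND site IN ('rain', 'sea', 'well') → false
conc_ppm >= 469 AND site IN ('rain', 'tap') → false
conc_ppm >= 465 AND turbidity < 43 → false
conc_ppm >= 432 AND turbidity >= 73 → false
conc_ppm >= 96 → true → 154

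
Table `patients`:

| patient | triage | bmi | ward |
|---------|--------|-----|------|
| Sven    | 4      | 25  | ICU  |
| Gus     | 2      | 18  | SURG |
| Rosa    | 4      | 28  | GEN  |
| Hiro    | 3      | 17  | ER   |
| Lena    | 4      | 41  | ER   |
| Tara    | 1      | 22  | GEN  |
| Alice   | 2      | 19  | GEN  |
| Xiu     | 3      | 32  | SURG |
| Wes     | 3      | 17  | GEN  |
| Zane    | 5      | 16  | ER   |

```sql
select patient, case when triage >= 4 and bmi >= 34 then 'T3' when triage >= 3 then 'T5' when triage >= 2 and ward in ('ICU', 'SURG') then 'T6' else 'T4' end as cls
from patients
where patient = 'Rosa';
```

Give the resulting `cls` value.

T5

patient = Rosa: triage=4, bmi=28, ward=GEN.
triage >= 4 and bmi >= 34 → false
triage >= 3 → true → T5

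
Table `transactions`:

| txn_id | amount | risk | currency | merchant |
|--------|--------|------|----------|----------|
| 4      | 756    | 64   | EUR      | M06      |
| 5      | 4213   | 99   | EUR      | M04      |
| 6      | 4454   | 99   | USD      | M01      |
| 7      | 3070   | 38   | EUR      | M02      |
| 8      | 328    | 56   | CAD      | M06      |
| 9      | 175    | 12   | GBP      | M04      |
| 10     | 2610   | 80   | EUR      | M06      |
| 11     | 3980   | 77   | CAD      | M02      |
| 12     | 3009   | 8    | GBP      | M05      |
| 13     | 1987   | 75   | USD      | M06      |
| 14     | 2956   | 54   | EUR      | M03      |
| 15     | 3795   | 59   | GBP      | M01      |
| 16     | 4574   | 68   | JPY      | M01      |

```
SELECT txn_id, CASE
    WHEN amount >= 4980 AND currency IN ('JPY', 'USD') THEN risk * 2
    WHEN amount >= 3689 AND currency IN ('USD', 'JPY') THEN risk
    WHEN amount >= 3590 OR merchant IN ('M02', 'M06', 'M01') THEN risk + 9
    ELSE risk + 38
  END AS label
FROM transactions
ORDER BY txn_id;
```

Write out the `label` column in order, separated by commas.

txn_id=4: amount >= 3590 OR merchant IN ('M02', 'M06', 'M01') → 73
txn_id=5: amount >= 3590 OR merchant IN ('M02', 'M06', 'M01') → 108
txn_id=6: amount >= 3689 AND currency IN ('USD', 'JPY') → 99
txn_id=7: amount >= 3590 OR merchant IN ('M02', 'M06', 'M01') → 47
txn_id=8: amount >= 3590 OR merchant IN ('M02', 'M06', 'M01') → 65
txn_id=9: ELSE → 50
txn_id=10: amount >= 3590 OR merchant IN ('M02', 'M06', 'M01') → 89
txn_id=11: amount >= 3590 OR merchant IN ('M02', 'M06', 'M01') → 86
txn_id=12: ELSE → 46
txn_id=13: amount >= 3590 OR merchant IN ('M02', 'M06', 'M01') → 84
txn_id=14: ELSE → 92
txn_id=15: amount >= 3590 OR merchant IN ('M02', 'M06', 'M01') → 68
txn_id=16: amount >= 3689 AND currency IN ('USD', 'JPY') → 68

73, 108, 99, 47, 65, 50, 89, 86, 46, 84, 92, 68, 68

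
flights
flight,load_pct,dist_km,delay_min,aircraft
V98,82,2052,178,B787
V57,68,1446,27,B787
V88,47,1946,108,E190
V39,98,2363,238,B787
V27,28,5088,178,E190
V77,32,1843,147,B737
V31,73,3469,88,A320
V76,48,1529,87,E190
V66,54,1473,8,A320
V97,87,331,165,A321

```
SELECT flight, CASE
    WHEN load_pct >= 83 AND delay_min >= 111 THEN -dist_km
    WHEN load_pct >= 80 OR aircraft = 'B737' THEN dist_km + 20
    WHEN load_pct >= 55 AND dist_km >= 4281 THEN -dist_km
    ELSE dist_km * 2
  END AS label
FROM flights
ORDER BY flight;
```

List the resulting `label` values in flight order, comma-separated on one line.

flight=V27: ELSE → 10176
flight=V31: ELSE → 6938
flight=V39: load_pct >= 83 AND delay_min >= 111 → -2363
flight=V57: ELSE → 2892
flight=V66: ELSE → 2946
flight=V76: ELSE → 3058
flight=V77: load_pct >= 80 OR aircraft = 'B737' → 1863
flight=V88: ELSE → 3892
flight=V97: load_pct >= 83 AND delay_min >= 111 → -331
flight=V98: load_pct >= 80 OR aircraft = 'B737' → 2072

10176, 6938, -2363, 2892, 2946, 3058, 1863, 3892, -331, 2072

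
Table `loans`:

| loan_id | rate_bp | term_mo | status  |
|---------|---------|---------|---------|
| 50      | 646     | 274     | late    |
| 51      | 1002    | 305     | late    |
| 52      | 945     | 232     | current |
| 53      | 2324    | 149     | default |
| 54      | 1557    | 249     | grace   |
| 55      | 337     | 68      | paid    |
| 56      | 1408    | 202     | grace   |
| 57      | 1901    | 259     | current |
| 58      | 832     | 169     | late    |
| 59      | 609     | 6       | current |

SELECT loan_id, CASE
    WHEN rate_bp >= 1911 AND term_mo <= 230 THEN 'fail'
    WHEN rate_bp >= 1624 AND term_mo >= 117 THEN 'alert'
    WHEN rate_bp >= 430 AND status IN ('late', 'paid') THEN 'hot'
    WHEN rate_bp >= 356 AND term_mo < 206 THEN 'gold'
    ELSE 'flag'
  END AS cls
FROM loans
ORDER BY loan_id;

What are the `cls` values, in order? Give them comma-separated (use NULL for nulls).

hot, hot, flag, fail, flag, flag, gold, alert, hot, gold

loan_id=50: rate_bp >= 430 AND status IN ('late', 'paid') → hot
loan_id=51: rate_bp >= 430 AND status IN ('late', 'paid') → hot
loan_id=52: ELSE → flag
loan_id=53: rate_bp >= 1911 AND term_mo <= 230 → fail
loan_id=54: ELSE → flag
loan_id=55: ELSE → flag
loan_id=56: rate_bp >= 356 AND term_mo < 206 → gold
loan_id=57: rate_bp >= 1624 AND term_mo >= 117 → alert
loan_id=58: rate_bp >= 430 AND status IN ('late', 'paid') → hot
loan_id=59: rate_bp >= 356 AND term_mo < 206 → gold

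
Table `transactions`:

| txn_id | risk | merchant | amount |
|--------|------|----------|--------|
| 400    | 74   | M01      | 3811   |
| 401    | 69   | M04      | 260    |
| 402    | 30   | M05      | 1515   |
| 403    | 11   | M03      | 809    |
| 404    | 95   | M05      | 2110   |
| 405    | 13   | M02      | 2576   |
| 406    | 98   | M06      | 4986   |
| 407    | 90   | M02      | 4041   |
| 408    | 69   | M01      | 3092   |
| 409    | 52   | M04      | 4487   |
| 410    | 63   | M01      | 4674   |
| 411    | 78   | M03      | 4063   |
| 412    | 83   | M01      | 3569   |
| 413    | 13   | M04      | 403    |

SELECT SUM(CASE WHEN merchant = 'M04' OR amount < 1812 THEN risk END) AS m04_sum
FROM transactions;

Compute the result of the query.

txn_id=400: ✗
txn_id=401: ✓ → 69
txn_id=402: ✓ → 30
txn_id=403: ✓ → 11
txn_id=404: ✗
txn_id=405: ✗
txn_id=406: ✗
txn_id=407: ✗
txn_id=408: ✗
txn_id=409: ✓ → 52
txn_id=410: ✗
txn_id=411: ✗
txn_id=412: ✗
txn_id=413: ✓ → 13
m04_sum = 69 + 30 + 11 + 52 + 13 = 175

175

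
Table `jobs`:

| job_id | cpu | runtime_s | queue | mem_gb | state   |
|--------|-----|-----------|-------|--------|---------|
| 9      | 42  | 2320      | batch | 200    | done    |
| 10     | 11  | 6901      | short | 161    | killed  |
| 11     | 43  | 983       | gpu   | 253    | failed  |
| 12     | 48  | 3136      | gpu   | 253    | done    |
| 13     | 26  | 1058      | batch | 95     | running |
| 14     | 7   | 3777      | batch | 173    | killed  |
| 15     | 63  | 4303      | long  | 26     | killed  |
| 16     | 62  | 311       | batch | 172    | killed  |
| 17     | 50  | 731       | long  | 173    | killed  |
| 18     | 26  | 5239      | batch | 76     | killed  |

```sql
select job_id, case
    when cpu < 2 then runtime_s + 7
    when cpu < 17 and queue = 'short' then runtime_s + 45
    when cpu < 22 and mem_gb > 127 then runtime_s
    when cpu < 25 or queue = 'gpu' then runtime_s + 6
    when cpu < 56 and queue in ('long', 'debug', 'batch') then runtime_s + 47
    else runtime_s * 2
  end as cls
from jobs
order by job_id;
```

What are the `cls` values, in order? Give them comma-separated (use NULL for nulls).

2367, 6946, 989, 3142, 1105, 3777, 8606, 622, 778, 5286

job_id=9: cpu < 56 and queue in ('long', 'debug', 'batch') → 2367
job_id=10: cpu < 17 and queue = 'short' → 6946
job_id=11: cpu < 25 or queue = 'gpu' → 989
job_id=12: cpu < 25 or queue = 'gpu' → 3142
job_id=13: cpu < 56 and queue in ('long', 'debug', 'batch') → 1105
job_id=14: cpu < 22 and mem_gb > 127 → 3777
job_id=15: ELSE → 8606
job_id=16: ELSE → 622
job_id=17: cpu < 56 and queue in ('long', 'debug', 'batch') → 778
job_id=18: cpu < 56 and queue in ('long', 'debug', 'batch') → 5286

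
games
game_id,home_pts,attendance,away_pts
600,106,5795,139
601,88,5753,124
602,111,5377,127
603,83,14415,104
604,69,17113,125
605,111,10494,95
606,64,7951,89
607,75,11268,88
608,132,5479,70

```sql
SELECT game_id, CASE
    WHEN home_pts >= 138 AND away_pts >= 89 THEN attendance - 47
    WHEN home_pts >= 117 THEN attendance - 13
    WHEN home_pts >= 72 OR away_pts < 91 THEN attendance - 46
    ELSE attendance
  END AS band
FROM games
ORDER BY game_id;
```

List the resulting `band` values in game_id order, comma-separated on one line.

game_id=600: home_pts >= 72 OR away_pts < 91 → 5749
game_id=601: home_pts >= 72 OR away_pts < 91 → 5707
game_id=602: home_pts >= 72 OR away_pts < 91 → 5331
game_id=603: home_pts >= 72 OR away_pts < 91 → 14369
game_id=604: ELSE → 17113
game_id=605: home_pts >= 72 OR away_pts < 91 → 10448
game_id=606: home_pts >= 72 OR away_pts < 91 → 7905
game_id=607: home_pts >= 72 OR away_pts < 91 → 11222
game_id=608: home_pts >= 117 → 5466

5749, 5707, 5331, 14369, 17113, 10448, 7905, 11222, 5466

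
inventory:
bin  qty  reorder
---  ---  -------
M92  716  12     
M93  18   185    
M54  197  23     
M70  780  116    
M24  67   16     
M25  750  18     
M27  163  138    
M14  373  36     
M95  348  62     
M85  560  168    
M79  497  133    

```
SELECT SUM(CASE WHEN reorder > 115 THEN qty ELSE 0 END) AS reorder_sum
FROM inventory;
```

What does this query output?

bin=M92: ✗
bin=M93: ✓ → 18
bin=M54: ✗
bin=M70: ✓ → 780
bin=M24: ✗
bin=M25: ✗
bin=M27: ✓ → 163
bin=M14: ✗
bin=M95: ✗
bin=M85: ✓ → 560
bin=M79: ✓ → 497
reorder_sum = 18 + 780 + 163 + 560 + 497 = 2018

2018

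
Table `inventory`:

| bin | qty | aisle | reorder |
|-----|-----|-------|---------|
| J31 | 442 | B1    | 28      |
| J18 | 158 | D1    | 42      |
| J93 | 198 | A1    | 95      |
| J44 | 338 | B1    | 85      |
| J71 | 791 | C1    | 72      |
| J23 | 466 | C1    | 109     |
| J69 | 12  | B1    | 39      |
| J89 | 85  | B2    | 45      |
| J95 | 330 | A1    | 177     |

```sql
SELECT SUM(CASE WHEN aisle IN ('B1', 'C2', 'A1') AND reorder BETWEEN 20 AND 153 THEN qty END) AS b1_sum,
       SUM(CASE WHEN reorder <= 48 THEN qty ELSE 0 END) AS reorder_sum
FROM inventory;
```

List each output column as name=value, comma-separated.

[b1_sum: aisle IN ('B1', 'C2', 'A1') AND reorder BETWEEN 20 AND 153]
bin=J31: ✓ → 442
bin=J18: ✗
bin=J93: ✓ → 198
bin=J44: ✓ → 338
bin=J71: ✗
bin=J23: ✗
bin=J69: ✓ → 12
bin=J89: ✗
bin=J95: ✗
b1_sum = 442 + 198 + 338 + 12 = 990
—
[reorder_sum: reorder <= 48]
bin=J31: ✓ → 442
bin=J18: ✓ → 158
bin=J93: ✗
bin=J44: ✗
bin=J71: ✗
bin=J23: ✗
bin=J69: ✓ → 12
bin=J89: ✓ → 85
bin=J95: ✗
reorder_sum = 442 + 158 + 12 + 85 = 697

b1_sum=990, reorder_sum=697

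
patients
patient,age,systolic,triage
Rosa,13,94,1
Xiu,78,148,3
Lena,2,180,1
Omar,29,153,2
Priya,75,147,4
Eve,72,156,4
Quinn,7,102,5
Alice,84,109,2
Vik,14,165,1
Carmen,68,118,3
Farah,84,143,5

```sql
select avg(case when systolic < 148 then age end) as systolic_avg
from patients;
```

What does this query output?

55.1666666667

patient=Rosa: ✓ → 13
patient=Xiu: ✗
patient=Lena: ✗
patient=Omar: ✗
patient=Priya: ✓ → 75
patient=Eve: ✗
patient=Quinn: ✓ → 7
patient=Alice: ✓ → 84
patient=Vik: ✗
patient=Carmen: ✓ → 68
patient=Farah: ✓ → 84
systolic_avg = (13 + 75 + 7 + 84 + 68 + 84) / 6 = 55.1666666667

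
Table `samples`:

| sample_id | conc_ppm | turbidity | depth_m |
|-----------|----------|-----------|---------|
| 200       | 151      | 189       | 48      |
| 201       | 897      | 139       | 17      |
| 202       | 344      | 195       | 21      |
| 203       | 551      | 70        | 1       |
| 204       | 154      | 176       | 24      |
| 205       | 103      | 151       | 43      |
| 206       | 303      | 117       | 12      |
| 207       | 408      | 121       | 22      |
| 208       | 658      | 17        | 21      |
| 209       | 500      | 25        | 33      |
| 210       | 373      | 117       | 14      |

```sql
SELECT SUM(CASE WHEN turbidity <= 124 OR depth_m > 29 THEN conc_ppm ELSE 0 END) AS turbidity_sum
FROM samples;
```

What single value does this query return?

sample_id=200: ✓ → 151
sample_id=201: ✗
sample_id=202: ✗
sample_id=203: ✓ → 551
sample_id=204: ✗
sample_id=205: ✓ → 103
sample_id=206: ✓ → 303
sample_id=207: ✓ → 408
sample_id=208: ✓ → 658
sample_id=209: ✓ → 500
sample_id=210: ✓ → 373
turbidity_sum = 151 + 551 + 103 + 303 + 408 + 658 + 500 + 373 = 3047

3047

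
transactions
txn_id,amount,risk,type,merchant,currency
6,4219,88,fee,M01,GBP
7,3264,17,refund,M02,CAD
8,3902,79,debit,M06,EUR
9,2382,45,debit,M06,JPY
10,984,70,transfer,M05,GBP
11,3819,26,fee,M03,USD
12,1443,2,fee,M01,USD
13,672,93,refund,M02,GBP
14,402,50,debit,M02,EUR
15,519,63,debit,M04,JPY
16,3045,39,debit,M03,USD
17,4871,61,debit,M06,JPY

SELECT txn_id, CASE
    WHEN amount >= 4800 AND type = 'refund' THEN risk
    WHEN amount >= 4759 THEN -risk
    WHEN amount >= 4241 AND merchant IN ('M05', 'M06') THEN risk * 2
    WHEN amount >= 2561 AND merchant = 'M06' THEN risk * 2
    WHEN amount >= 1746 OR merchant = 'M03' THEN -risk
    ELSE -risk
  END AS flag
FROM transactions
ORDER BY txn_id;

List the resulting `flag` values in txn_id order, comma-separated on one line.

-88, -17, 158, -45, -70, -26, -2, -93, -50, -63, -39, -61

txn_id=6: amount >= 1746 OR merchant = 'M03' → -88
txn_id=7: amount >= 1746 OR merchant = 'M03' → -17
txn_id=8: amount >= 2561 AND merchant = 'M06' → 158
txn_id=9: amount >= 1746 OR merchant = 'M03' → -45
txn_id=10: ELSE → -70
txn_id=11: amount >= 1746 OR merchant = 'M03' → -26
txn_id=12: ELSE → -2
txn_id=13: ELSE → -93
txn_id=14: ELSE → -50
txn_id=15: ELSE → -63
txn_id=16: amount >= 1746 OR merchant = 'M03' → -39
txn_id=17: amount >= 4759 → -61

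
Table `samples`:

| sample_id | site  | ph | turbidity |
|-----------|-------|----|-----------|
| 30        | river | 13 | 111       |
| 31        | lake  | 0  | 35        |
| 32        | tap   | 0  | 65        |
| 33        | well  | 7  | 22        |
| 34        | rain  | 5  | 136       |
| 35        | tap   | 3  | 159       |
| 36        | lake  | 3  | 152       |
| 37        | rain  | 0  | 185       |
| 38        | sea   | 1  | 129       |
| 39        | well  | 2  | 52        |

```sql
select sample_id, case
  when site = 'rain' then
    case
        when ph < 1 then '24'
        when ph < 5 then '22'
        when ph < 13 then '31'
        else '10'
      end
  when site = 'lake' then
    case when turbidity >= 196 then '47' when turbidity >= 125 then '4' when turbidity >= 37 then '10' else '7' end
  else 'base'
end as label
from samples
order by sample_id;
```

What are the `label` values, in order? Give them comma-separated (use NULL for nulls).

sample_id=30: site='river' → outer ELSE → base
sample_id=31: site='lake' → inner[ELSE] → 7
sample_id=32: site='tap' → outer ELSE → base
sample_id=33: site='well' → outer ELSE → base
sample_id=34: site='rain' → inner[ph < 13] → 31
sample_id=35: site='tap' → outer ELSE → base
sample_id=36: site='lake' → inner[turbidity >= 125] → 4
sample_id=37: site='rain' → inner[ph < 1] → 24
sample_id=38: site='sea' → outer ELSE → base
sample_id=39: site='well' → outer ELSE → base

base, 7, base, base, 31, base, 4, 24, base, base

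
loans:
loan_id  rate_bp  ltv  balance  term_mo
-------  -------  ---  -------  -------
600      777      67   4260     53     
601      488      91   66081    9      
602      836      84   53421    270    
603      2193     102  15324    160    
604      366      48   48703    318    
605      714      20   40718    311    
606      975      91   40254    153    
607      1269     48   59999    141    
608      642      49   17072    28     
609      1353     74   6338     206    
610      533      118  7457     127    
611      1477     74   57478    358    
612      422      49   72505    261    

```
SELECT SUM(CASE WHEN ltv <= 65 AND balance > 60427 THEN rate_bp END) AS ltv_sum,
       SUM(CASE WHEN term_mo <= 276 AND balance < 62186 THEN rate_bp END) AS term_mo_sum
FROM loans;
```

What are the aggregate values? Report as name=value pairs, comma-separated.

ltv_sum=422, term_mo_sum=8578

[ltv_sum: ltv <= 65 AND balance > 60427]
loan_id=600: ✗
loan_id=601: ✗
loan_id=602: ✗
loan_id=603: ✗
loan_id=604: ✗
loan_id=605: ✗
loan_id=606: ✗
loan_id=607: ✗
loan_id=608: ✗
loan_id=609: ✗
loan_id=610: ✗
loan_id=611: ✗
loan_id=612: ✓ → 422
ltv_sum = 422
—
[term_mo_sum: term_mo <= 276 AND balance < 62186]
loan_id=600: ✓ → 777
loan_id=601: ✗
loan_id=602: ✓ → 836
loan_id=603: ✓ → 2193
loan_id=604: ✗
loan_id=605: ✗
loan_id=606: ✓ → 975
loan_id=607: ✓ → 1269
loan_id=608: ✓ → 642
loan_id=609: ✓ → 1353
loan_id=610: ✓ → 533
loan_id=611: ✗
loan_id=612: ✗
term_mo_sum = 777 + 836 + 2193 + 975 + 1269 + 642 + 1353 + 533 = 8578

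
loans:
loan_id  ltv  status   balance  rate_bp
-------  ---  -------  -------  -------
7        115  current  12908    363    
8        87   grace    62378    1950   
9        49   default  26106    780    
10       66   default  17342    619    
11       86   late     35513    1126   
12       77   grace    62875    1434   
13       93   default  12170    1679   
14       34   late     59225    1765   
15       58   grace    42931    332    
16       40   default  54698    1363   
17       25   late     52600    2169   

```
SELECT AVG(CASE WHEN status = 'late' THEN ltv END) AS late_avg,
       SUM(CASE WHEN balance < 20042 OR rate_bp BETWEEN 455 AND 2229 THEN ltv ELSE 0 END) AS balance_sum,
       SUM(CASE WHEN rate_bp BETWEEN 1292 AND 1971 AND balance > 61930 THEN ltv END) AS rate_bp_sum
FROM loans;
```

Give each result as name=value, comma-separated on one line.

[late_avg: status = 'late']
loan_id=7: ✗
loan_id=8: ✗
loan_id=9: ✗
loan_id=10: ✗
loan_id=11: ✓ → 86
loan_id=12: ✗
loan_id=13: ✗
loan_id=14: ✓ → 34
loan_id=15: ✗
loan_id=16: ✗
loan_id=17: ✓ → 25
late_avg = (86 + 34 + 25) / 3 = 48.3333333333
—
[balance_sum: balance < 20042 OR rate_bp BETWEEN 455 AND 2229]
loan_id=7: ✓ → 115
loan_id=8: ✓ → 87
loan_id=9: ✓ → 49
loan_id=10: ✓ → 66
loan_id=11: ✓ → 86
loan_id=12: ✓ → 77
loan_id=13: ✓ → 93
loan_id=14: ✓ → 34
loan_id=15: ✗
loan_id=16: ✓ → 40
loan_id=17: ✓ → 25
balance_sum = 115 + 87 + 49 + 66 + 86 + 77 + 93 + 34 + 40 + 25 = 672
—
[rate_bp_sum: rate_bp BETWEEN 1292 AND 1971 AND balance > 61930]
loan_id=7: ✗
loan_id=8: ✓ → 87
loan_id=9: ✗
loan_id=10: ✗
loan_id=11: ✗
loan_id=12: ✓ → 77
loan_id=13: ✗
loan_id=14: ✗
loan_id=15: ✗
loan_id=16: ✗
loan_id=17: ✗
rate_bp_sum = 87 + 77 = 164

late_avg=48.3333333333, balance_sum=672, rate_bp_sum=164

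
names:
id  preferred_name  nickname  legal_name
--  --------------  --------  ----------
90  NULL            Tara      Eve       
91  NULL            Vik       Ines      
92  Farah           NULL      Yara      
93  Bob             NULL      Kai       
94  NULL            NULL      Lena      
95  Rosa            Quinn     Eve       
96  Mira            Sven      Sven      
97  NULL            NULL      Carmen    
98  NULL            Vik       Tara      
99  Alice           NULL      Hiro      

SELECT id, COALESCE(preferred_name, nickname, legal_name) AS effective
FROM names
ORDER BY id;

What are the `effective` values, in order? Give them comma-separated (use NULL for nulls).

id=90: preferred_name=NULL, nickname=Tara → Tara
id=91: preferred_name=NULL, nickname=Vik → Vik
id=92: preferred_name=Farah → Farah
id=93: preferred_name=Bob → Bob
id=94: preferred_name=NULL, nickname=NULL, legal_name=Lena → Lena
id=95: preferred_name=Rosa → Rosa
id=96: preferred_name=Mira → Mira
id=97: preferred_name=NULL, nickname=NULL, legal_name=Carmen → Carmen
id=98: preferred_name=NULL, nickname=Vik → Vik
id=99: preferred_name=Alice → Alice

Tara, Vik, Farah, Bob, Lena, Rosa, Mira, Carmen, Vik, Alice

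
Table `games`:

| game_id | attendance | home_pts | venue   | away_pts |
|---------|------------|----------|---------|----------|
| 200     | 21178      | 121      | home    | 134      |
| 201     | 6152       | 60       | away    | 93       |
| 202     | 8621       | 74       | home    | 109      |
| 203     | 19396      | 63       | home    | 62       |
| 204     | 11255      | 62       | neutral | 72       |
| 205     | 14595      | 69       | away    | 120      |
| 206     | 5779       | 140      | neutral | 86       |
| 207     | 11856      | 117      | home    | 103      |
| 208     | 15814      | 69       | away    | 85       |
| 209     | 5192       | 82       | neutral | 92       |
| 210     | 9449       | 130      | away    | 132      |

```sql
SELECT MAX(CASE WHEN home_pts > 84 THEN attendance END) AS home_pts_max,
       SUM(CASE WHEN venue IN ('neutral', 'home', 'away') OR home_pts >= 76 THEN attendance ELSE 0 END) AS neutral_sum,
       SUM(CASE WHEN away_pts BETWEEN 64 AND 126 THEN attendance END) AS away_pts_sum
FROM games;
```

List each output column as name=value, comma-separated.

home_pts_max=21178, neutral_sum=129287, away_pts_sum=79264

[home_pts_max: home_pts > 84]
game_id=200: ✓ → 21178
game_id=201: ✗
game_id=202: ✗
game_id=203: ✗
game_id=204: ✗
game_id=205: ✗
game_id=206: ✓ → 5779
game_id=207: ✓ → 11856
game_id=208: ✗
game_id=209: ✗
game_id=210: ✓ → 9449
home_pts_max = MAX(21178, 5779, 11856, 9449) = 21178
—
[neutral_sum: venue IN ('neutral', 'home', 'away') OR home_pts >= 76]
game_id=200: ✓ → 21178
game_id=201: ✓ → 6152
game_id=202: ✓ → 8621
game_id=203: ✓ → 19396
game_id=204: ✓ → 11255
game_id=205: ✓ → 14595
game_id=206: ✓ → 5779
game_id=207: ✓ → 11856
game_id=208: ✓ → 15814
game_id=209: ✓ → 5192
game_id=210: ✓ → 9449
neutral_sum = 21178 + 6152 + 8621 + 19396 + 11255 + 14595 + 5779 + 11856 + 15814 + 5192 + 9449 = 129287
—
[away_pts_sum: away_pts BETWEEN 64 AND 126]
game_id=200: ✗
game_id=201: ✓ → 6152
game_id=202: ✓ → 8621
game_id=203: ✗
game_id=204: ✓ → 11255
game_id=205: ✓ → 14595
game_id=206: ✓ → 5779
game_id=207: ✓ → 11856
game_id=208: ✓ → 15814
game_id=209: ✓ → 5192
game_id=210: ✗
away_pts_sum = 6152 + 8621 + 11255 + 14595 + 5779 + 11856 + 15814 + 5192 = 79264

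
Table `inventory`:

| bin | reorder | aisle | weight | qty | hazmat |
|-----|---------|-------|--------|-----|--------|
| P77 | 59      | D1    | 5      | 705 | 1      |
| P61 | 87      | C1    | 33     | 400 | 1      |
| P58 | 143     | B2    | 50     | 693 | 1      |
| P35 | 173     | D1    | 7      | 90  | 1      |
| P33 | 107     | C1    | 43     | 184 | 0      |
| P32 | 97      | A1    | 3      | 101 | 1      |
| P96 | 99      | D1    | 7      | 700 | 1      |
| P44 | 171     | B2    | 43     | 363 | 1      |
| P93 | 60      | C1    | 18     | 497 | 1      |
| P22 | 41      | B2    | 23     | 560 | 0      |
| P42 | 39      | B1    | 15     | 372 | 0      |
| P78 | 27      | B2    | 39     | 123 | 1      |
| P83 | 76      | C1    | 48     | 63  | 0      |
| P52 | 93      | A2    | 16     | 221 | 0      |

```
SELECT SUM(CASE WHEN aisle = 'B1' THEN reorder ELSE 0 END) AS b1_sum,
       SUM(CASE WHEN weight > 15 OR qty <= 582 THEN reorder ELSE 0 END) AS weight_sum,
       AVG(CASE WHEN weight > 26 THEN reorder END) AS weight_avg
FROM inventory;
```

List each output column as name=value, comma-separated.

b1_sum=39, weight_sum=1114, weight_avg=101.8333333333

[b1_sum: aisle = 'B1']
bin=P77: ✗
bin=P61: ✗
bin=P58: ✗
bin=P35: ✗
bin=P33: ✗
bin=P32: ✗
bin=P96: ✗
bin=P44: ✗
bin=P93: ✗
bin=P22: ✗
bin=P42: ✓ → 39
bin=P78: ✗
bin=P83: ✗
bin=P52: ✗
b1_sum = 39
—
[weight_sum: weight > 15 OR qty <= 582]
bin=P77: ✗
bin=P61: ✓ → 87
bin=P58: ✓ → 143
bin=P35: ✓ → 173
bin=P33: ✓ → 107
bin=P32: ✓ → 97
bin=P96: ✗
bin=P44: ✓ → 171
bin=P93: ✓ → 60
bin=P22: ✓ → 41
bin=P42: ✓ → 39
bin=P78: ✓ → 27
bin=P83: ✓ → 76
bin=P52: ✓ → 93
weight_sum = 87 + 143 + 173 + 107 + 97 + 171 + 60 + 41 + 39 + 27 + 76 + 93 = 1114
—
[weight_avg: weight > 26]
bin=P77: ✗
bin=P61: ✓ → 87
bin=P58: ✓ → 143
bin=P35: ✗
bin=P33: ✓ → 107
bin=P32: ✗
bin=P96: ✗
bin=P44: ✓ → 171
bin=P93: ✗
bin=P22: ✗
bin=P42: ✗
bin=P78: ✓ → 27
bin=P83: ✓ → 76
bin=P52: ✗
weight_avg = (87 + 143 + 107 + 171 + 27 + 76) / 6 = 101.8333333333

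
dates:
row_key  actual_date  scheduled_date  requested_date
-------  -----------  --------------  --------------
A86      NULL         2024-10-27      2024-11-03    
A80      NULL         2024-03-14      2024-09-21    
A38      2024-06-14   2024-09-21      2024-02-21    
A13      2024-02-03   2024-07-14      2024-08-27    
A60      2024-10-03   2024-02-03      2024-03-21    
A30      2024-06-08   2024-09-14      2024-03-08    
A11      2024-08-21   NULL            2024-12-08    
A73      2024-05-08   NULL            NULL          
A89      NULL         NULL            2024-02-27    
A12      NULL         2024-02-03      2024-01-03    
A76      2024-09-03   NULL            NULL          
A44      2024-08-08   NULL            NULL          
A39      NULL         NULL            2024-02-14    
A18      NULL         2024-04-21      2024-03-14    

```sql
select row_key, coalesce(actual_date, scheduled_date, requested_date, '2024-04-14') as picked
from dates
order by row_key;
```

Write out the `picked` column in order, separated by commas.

row_key=A11: actual_date=2024-08-21 → 2024-08-21
row_key=A12: actual_date=NULL, scheduled_date=2024-02-03 → 2024-02-03
row_key=A13: actual_date=2024-02-03 → 2024-02-03
row_key=A18: actual_date=NULL, scheduled_date=2024-04-21 → 2024-04-21
row_key=A30: actual_date=2024-06-08 → 2024-06-08
row_key=A38: actual_date=2024-06-14 → 2024-06-14
row_key=A39: actual_date=NULL, scheduled_date=NULL, requested_date=2024-02-14 → 2024-02-14
row_key=A44: actual_date=2024-08-08 → 2024-08-08
row_key=A60: actual_date=2024-10-03 → 2024-10-03
row_key=A73: actual_date=2024-05-08 → 2024-05-08
row_key=A76: actual_date=2024-09-03 → 2024-09-03
row_key=A80: actual_date=NULL, scheduled_date=2024-03-14 → 2024-03-14
row_key=A86: actual_date=NULL, scheduled_date=2024-10-27 → 2024-10-27
row_key=A89: actual_date=NULL, scheduled_date=NULL, requested_date=2024-02-27 → 2024-02-27

2024-08-21, 2024-02-03, 2024-02-03, 2024-04-21, 2024-06-08, 2024-06-14, 2024-02-14, 2024-08-08, 2024-10-03, 2024-05-08, 2024-09-03, 2024-03-14, 2024-10-27, 2024-02-27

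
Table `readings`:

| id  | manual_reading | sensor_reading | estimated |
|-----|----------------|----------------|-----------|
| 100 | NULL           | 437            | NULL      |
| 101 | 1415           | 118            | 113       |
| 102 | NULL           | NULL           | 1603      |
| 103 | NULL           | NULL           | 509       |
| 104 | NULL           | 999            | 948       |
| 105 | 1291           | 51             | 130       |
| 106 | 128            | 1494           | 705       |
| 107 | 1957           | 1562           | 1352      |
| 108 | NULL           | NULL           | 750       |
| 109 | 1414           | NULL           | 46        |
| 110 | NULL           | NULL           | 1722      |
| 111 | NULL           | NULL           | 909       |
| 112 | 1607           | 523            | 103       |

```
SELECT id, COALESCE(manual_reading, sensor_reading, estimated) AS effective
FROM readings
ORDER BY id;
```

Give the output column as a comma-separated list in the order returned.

437, 1415, 1603, 509, 999, 1291, 128, 1957, 750, 1414, 1722, 909, 1607

id=100: manual_reading=NULL, sensor_reading=437 → 437
id=101: manual_reading=1415 → 1415
id=102: manual_reading=NULL, sensor_reading=NULL, estimated=1603 → 1603
id=103: manual_reading=NULL, sensor_reading=NULL, estimated=509 → 509
id=104: manual_reading=NULL, sensor_reading=999 → 999
id=105: manual_reading=1291 → 1291
id=106: manual_reading=128 → 128
id=107: manual_reading=1957 → 1957
id=108: manual_reading=NULL, sensor_reading=NULL, estimated=750 → 750
id=109: manual_reading=1414 → 1414
id=110: manual_reading=NULL, sensor_reading=NULL, estimated=1722 → 1722
id=111: manual_reading=NULL, sensor_reading=NULL, estimated=909 → 909
id=112: manual_reading=1607 → 1607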